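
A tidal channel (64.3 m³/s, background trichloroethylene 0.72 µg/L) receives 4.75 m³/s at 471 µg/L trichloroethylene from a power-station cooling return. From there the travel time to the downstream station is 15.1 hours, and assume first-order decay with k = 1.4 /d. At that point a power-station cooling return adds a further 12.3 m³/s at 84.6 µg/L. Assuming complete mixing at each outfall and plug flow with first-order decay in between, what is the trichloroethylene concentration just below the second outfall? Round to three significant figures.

After mixing, C = (64.30·0.7200 + 4.750·471.0) / 69.05 = 2284/69.05 = 33.07 µg/L; combined flow 69.05 m³/s.
Decay over the reach: 33.07·exp(−kt) = 33.07·0.4144 = 13.71 µg/L.
At the second outfall, C = (69.05·13.71 + 12.30·84.60) / (69.05 + 12.30) = 24.42 µg/L.

24.4 µg/L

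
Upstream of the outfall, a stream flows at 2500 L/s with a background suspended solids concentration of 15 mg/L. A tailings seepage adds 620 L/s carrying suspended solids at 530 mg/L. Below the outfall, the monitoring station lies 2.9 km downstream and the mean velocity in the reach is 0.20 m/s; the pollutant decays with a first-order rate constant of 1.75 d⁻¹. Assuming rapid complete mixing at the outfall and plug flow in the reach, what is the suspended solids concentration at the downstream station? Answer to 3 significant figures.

87.5 mg/L

Conservation of mass: C = (2500·15.00 + 620.0·530.0) / 3120 = 366100/3120 = 117.3 mg/L.
Travel time t = 2.9·1000 / 0.20 = 14500 s = 4.028 h.
After decay, C = 117.3 × e^(−kt) = 117.3 × 0.7455 = 87.48 mg/L.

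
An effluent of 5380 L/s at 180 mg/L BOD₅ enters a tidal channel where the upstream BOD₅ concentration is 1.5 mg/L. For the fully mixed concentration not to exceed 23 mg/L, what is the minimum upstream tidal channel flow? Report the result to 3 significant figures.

39300 L/s

Set C_mix = 23: (Q·1.500 + 5380·180.0) / (Q + 5380) = 23
→ Q = 5380·(180.0 − 23)/(23 − 1.500) = 39290 L/s.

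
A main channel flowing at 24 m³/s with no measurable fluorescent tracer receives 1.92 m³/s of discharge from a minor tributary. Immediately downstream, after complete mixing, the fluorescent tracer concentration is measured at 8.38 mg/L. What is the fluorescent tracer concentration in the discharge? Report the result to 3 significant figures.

Mass balance: 24.00·0 + 1.920·Cₑ = 25.92·8.380
→ Cₑ = (25.92·8.380 − 24.00·0) / 1.920 = 113.1 mg/L.

113 mg/L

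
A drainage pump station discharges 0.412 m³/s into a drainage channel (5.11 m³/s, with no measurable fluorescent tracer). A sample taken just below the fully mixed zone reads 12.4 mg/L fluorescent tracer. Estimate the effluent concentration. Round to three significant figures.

166 mg/L

Mass balance: 5.110·0 + 0.4120·Cₑ = 5.522·12.40
→ Cₑ = (5.522·12.40 − 5.110·0) / 0.4120 = 166.2 mg/L.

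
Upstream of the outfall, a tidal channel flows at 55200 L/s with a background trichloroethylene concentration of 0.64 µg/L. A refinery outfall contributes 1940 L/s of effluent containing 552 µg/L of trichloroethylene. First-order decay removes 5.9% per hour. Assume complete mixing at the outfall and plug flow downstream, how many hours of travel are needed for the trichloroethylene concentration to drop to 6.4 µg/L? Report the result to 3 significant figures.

Flow-weighted average: C = (55200·0.6400 + 1940·552.0) / 57140 = 1106000/57140 = 19.36 µg/L.
5.9%/h lost → k = −ln(1 − 0.059) = 0.06081 h⁻¹.
19.36·exp(−k·t) = 6.4 → t = ln(19.36/6.4)/k = 65530 s = 18.20 h.

18.2 h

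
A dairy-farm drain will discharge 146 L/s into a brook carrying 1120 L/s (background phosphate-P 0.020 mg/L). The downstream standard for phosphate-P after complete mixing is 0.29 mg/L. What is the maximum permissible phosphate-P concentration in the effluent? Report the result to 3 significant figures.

2.36 mg/L

At the limit, (Qr·Cr + Qe·Cₑ)/(Qr + Qe) = 0.29:
Cₑ = (1266·0.29 − 1120·0.02000) / 146.0 = 2.361 mg/L.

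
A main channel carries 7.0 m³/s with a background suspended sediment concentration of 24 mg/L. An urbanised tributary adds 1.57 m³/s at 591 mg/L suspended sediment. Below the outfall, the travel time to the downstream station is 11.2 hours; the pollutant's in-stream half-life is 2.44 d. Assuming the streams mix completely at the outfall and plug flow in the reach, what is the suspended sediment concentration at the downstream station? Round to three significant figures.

Conservation of mass: C = (7.000·24.00 + 1.570·591.0) / 8.570 = 1096/8.570 = 127.9 mg/L.
Half-life 2.44 d → k = ln 2 / 2.44 = 0.2841 d⁻¹.
Decay over the reach: 127.9·exp(−kt) = 127.9·0.8758 = 112.0 mg/L.

112 mg/L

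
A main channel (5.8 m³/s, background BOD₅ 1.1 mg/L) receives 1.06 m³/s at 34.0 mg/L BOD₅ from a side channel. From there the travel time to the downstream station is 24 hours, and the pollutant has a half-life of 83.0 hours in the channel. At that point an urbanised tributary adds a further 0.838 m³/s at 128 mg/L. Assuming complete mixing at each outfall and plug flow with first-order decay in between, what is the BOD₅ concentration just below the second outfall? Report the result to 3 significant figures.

18.4 mg/L

Conservation of mass: C = (5.800·1.100 + 1.060·34.00) / 6.860 = 42.42/6.860 = 6.184 mg/L; combined flow 6.860 m³/s.
Half-life 83.0 h → k = ln 2 / 83.0 = 0.008351 h⁻¹ = 0.2004 d⁻¹.
After decay, C = 6.184 × e^(−kt) = 6.184 × 0.8184 = 5.061 mg/L.
Second outfall: C = (6.860·5.061 + 0.8380·128.0)/7.698 = 18.44 mg/L.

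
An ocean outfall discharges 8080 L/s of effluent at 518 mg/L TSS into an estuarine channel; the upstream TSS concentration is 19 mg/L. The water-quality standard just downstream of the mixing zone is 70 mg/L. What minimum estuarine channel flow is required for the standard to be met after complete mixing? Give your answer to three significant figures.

Set C_mix = 70: (Q·19.00 + 8080·518.0) / (Q + 8080) = 70
→ Q = 8080·(518.0 − 70)/(70 − 19.00) = 70980 L/s.

71000 L/s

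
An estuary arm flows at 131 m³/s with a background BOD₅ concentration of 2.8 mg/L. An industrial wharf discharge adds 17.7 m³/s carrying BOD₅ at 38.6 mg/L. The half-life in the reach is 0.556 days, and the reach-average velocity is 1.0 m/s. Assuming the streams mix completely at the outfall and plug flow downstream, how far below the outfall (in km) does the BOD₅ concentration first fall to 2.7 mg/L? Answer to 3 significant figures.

66.6 km

Flow-weighted average: C = (131.0·2.800 + 17.70·38.60) / 148.7 = 1050/148.7 = 7.061 mg/L.
Half-life 0.556 d → k = ln 2 / 0.556 = 1.247 d⁻¹.
Set 7.061·exp(−k·t) = 2.7 → t = ln(7.061/2.7)/k = 66630 s = 18.51 h.
Distance = v·t = 1.0·66630 = 66630 m = 66.63 km.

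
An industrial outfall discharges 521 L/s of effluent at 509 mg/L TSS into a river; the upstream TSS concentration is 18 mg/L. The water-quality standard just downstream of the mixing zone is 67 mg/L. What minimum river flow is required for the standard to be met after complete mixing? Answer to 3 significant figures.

4700 L/s

Set C_mix = 67: (Q·18.00 + 521.0·509.0) / (Q + 521.0) = 67
→ Q = 521.0·(509.0 − 67)/(67 − 18.00) = 4700 L/s.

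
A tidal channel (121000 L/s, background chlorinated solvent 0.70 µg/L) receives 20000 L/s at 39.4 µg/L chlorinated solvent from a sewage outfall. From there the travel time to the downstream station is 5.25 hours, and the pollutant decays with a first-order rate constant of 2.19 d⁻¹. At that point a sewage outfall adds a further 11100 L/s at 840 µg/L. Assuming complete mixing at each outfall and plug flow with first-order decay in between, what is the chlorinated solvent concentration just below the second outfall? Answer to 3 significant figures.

64.9 µg/L

After mixing, C = (121000·0.7000 + 20000·39.40) / 141000 = 872700/141000 = 6.189 µg/L; combined flow 141000 L/s.
First-order decay: C = 6.189·exp(−k·t) = 6.189·0.6194 = 3.833 µg/L.
Second outfall: C = (141000·3.833 + 11100·840.0)/152100 = 64.86 µg/L.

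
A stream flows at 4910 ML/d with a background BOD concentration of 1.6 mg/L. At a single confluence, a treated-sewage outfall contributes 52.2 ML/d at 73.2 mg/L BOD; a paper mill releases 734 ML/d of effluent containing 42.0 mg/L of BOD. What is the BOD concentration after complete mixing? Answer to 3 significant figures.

7.46 mg/L

Mass balance: C = (4910·1.600 + 52.20·73.20 + 734.0·42.00) / 5696 = 42510/5696 = 7.462 mg/L.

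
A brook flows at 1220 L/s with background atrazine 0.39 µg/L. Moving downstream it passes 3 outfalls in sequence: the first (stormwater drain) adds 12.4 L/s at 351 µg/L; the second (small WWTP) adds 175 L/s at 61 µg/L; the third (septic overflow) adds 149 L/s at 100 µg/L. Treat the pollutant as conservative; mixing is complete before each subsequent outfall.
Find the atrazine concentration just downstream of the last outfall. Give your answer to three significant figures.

19.5 µg/L

Below outfall 1: Q → 1232 L/s, C = (1220·0.3900 + 12.40·351.0)/1232 = 3.918 µg/L.
Below outfall 2: Q → 1407 L/s, C = (1232·3.918 + 175.0·61.00)/1407 = 11.02 µg/L.
Below outfall 3: Q → 1556 L/s, C = (1407·11.02 + 149.0·100.0)/1556 = 19.53 µg/L.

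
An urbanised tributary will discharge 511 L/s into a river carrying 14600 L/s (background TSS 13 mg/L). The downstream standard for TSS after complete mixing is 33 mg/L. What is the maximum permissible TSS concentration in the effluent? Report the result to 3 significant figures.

604 mg/L

At the limit, (Qr·Cr + Qe·Cₑ)/(Qr + Qe) = 33:
Cₑ = (15110·33 − 14600·13.00) / 511.0 = 604.4 mg/L.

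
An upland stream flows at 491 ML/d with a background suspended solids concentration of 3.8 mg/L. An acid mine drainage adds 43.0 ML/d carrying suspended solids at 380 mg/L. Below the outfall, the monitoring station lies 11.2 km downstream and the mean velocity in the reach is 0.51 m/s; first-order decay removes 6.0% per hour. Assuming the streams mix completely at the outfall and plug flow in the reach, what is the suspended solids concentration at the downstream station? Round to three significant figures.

After mixing, C = (491.0·3.800 + 43.00·380.0) / 534.0 = 18210/534.0 = 34.09 mg/L.
Travel time t = 11.2·1000 / 0.51 = 21960 s = 6.100 h.
6.0%/h lost → k = −ln(1 − 0.06) = 0.06188 h⁻¹.
First-order decay: C = 34.09·exp(−k·t) = 34.09·0.6856 = 23.37 mg/L.

23.4 mg/L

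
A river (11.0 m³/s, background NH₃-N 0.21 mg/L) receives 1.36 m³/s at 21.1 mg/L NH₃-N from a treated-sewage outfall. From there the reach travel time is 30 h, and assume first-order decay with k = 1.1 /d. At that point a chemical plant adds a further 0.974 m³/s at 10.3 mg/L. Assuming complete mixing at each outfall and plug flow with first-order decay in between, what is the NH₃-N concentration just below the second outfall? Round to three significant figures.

1.34 mg/L

Mixed concentration C = ΣQC/ΣQ = (11.00·0.2100 + 1.360·21.10) / 12.36 = 31.01/12.36 = 2.509 mg/L; combined flow 12.36 m³/s.
Applying C = C₀e^(−kt): 2.509 × 0.2528 = 0.6343 mg/L.
Second outfall: C = (12.36·0.6343 + 0.9740·10.30)/13.33 = 1.340 mg/L.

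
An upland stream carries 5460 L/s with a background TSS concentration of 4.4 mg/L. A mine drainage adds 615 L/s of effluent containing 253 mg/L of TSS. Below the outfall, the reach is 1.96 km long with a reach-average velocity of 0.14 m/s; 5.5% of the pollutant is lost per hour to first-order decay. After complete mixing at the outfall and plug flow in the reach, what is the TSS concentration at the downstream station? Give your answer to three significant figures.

23.7 mg/L

Mixed concentration C = ΣQC/ΣQ = (5460·4.400 + 615.0·253.0) / 6075 = 179600/6075 = 29.57 mg/L.
Travel time t = 1.96·1000 / 0.14 = 14000 s = 3.889 h.
5.5%/h lost → k = −ln(1 − 0.055) = 0.05657 h⁻¹.
Decay over the reach: 29.57·exp(−kt) = 29.57·0.8025 = 23.73 mg/L.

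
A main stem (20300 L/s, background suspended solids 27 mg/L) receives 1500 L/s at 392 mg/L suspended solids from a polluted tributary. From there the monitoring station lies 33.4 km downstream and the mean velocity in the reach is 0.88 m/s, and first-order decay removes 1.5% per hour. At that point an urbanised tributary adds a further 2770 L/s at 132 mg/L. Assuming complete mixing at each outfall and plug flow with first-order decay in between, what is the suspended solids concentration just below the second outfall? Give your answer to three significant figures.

Mass balance: C = (20300·27.00 + 1500·392.0) / 21800 = 1136000/21800 = 52.11 mg/L; combined flow 21800 L/s.
Travel time t = 33.4·1000 / 0.88 = 37950 s = 10.54 h.
1.5%/h lost → k = −ln(1 − 0.015) = 0.01511 h⁻¹.
After decay, C = 52.11 × e^(−kt) = 52.11 × 0.8527 = 44.44 mg/L.
Second outfall: C = (21800·44.44 + 2770·132.0)/24570 = 54.31 mg/L.

54.3 mg/L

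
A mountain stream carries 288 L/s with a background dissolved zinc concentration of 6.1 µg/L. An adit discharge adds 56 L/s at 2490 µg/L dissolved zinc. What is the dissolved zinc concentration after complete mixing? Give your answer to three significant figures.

Mixed concentration C = ΣQC/ΣQ = (288.0·6.100 + 56.00·2490) / 344.0 = 141200/344.0 = 410.5 µg/L.

410 µg/L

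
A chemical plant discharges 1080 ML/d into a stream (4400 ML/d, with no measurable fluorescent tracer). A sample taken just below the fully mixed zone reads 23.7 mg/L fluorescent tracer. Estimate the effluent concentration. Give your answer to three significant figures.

Mass balance: 4400·0 + 1080·Cₑ = 5480·23.70
→ Cₑ = (5480·23.70 − 4400·0) / 1080 = 120.3 mg/L.

120 mg/L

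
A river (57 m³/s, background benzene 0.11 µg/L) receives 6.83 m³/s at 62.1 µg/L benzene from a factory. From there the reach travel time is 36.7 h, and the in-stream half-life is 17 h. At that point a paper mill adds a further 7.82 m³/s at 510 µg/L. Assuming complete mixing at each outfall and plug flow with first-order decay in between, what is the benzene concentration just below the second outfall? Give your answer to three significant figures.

Conservation of mass: C = (57.00·0.1100 + 6.830·62.10) / 63.83 = 430.4/63.83 = 6.743 µg/L; combined flow 63.83 m³/s.
Half-life 17 h → k = ln 2 / 17 = 0.04077 h⁻¹ = 0.9786 d⁻¹.
First-order decay: C = 6.743·exp(−k·t) = 6.743·0.2239 = 1.510 µg/L.
Second outfall: C = (63.83·1.510 + 7.820·510.0)/71.65 = 57.01 µg/L.

57.0 µg/L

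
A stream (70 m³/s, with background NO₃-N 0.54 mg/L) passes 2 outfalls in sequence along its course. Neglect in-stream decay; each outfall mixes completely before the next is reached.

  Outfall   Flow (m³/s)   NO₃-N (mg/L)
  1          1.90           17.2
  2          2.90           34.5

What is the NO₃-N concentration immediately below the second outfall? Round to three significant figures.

2.28 mg/L

Outfall 1: combined Q = 71.90 m³/s; C = (70.00·0.5400 + 1.900·17.20)/71.90 = 0.9803 mg/L.
Outfall 2: combined Q = 74.80 m³/s; C = (71.90·0.9803 + 2.900·34.50)/74.80 = 2.280 mg/L.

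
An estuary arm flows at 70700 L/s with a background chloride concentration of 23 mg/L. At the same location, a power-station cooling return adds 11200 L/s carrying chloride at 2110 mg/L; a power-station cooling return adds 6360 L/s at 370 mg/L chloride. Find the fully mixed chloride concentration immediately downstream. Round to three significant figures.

313 mg/L

Flow-weighted average: C = (70700·23.00 + 11200·2110 + 6360·370.0) / 88260 = 27610000/88260 = 312.8 mg/L.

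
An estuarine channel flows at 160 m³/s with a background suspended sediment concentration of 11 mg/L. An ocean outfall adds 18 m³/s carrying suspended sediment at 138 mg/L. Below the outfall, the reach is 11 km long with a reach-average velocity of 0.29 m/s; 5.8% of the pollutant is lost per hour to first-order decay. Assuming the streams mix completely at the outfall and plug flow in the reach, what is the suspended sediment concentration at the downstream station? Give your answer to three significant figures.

Flow-weighted average: C = (160.0·11.00 + 18.00·138.0) / 178.0 = 4244/178.0 = 23.84 mg/L.
Travel time t = 11·1000 / 0.29 = 37930 s = 10.54 h.
5.8%/h lost → k = −ln(1 − 0.058) = 0.05975 h⁻¹.
Applying C = C₀e^(−kt): 23.84 × 0.5328 = 12.70 mg/L.

12.7 mg/L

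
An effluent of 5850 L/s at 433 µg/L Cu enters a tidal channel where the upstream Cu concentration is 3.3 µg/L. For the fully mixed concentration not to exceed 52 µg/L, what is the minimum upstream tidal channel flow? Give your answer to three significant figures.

45800 L/s

Set C_mix = 52: (Q·3.300 + 5850·433.0) / (Q + 5850) = 52
→ Q = 5850·(433.0 − 52)/(52 − 3.300) = 45770 L/s.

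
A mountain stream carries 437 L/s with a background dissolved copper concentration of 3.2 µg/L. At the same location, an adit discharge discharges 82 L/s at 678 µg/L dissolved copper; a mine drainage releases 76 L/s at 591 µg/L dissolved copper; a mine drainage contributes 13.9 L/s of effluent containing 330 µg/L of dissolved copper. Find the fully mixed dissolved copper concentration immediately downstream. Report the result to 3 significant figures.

Conservation of mass: C = (437.0·3.200 + 82.00·678.0 + 76.00·591.0 + 13.90·330.0) / 608.9 = 106500/608.9 = 174.9 µg/L.

175 µg/L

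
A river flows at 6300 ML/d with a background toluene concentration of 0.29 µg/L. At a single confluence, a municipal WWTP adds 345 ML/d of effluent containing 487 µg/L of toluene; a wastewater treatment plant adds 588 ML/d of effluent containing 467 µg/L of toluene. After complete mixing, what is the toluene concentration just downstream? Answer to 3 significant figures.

61.4 µg/L

After mixing, C = (6300·0.2900 + 345.0·487.0 + 588.0·467.0) / 7233 = 444400/7233 = 61.45 µg/L.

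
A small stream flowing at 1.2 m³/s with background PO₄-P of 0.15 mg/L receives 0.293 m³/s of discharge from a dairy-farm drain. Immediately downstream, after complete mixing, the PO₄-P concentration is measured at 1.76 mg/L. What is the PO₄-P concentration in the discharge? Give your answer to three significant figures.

8.35 mg/L

Mass balance: 1.200·0.1500 + 0.2930·Cₑ = 1.493·1.760
→ Cₑ = (1.493·1.760 − 1.200·0.1500) / 0.2930 = 8.354 mg/L.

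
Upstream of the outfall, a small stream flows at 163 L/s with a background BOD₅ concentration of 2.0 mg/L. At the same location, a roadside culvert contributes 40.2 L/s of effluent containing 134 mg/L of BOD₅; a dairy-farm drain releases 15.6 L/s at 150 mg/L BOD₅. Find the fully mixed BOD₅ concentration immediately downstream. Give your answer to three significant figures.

36.8 mg/L

Conservation of mass: C = (163.0·2.000 + 40.20·134.0 + 15.60·150.0) / 218.8 = 8053/218.8 = 36.80 mg/L.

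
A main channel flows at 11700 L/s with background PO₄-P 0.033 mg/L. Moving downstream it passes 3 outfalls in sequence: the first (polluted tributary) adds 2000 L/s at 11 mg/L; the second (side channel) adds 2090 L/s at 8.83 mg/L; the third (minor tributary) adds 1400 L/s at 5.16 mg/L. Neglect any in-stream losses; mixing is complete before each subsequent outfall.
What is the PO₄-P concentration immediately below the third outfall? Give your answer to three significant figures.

After outfall 1: Q = 11700 + 2000 = 13700 L/s; C = (11700·0.03300 + 2000·11.00)/13700 = 1.634 mg/L.
After outfall 2: Q = 13700 + 2090 = 15790 L/s; C = (13700·1.634 + 2090·8.830)/15790 = 2.586 mg/L.
After outfall 3: Q = 15790 + 1400 = 17190 L/s; C = (15790·2.586 + 1400·5.160)/17190 = 2.796 mg/L.

2.80 mg/L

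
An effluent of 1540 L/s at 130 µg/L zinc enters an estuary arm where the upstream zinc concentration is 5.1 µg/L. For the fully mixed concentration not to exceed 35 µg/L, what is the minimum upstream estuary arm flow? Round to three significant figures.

4890 L/s

Set C_mix = 35: (Q·5.100 + 1540·130.0) / (Q + 1540) = 35
→ Q = 1540·(130.0 − 35)/(35 − 5.100) = 4893 L/s.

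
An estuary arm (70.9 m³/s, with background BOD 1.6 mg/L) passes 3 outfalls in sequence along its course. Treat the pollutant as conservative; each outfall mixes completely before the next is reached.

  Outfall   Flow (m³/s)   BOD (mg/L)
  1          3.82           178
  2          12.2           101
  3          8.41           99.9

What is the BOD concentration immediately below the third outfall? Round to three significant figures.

Below outfall 1: Q → 74.72 m³/s, C = (70.90·1.600 + 3.820·178.0)/74.72 = 10.62 mg/L.
Below outfall 2: Q → 86.92 m³/s, C = (74.72·10.62 + 12.20·101.0)/86.92 = 23.30 mg/L.
Below outfall 3: Q → 95.33 m³/s, C = (86.92·23.30 + 8.410·99.90)/95.33 = 30.06 mg/L.

30.1 mg/L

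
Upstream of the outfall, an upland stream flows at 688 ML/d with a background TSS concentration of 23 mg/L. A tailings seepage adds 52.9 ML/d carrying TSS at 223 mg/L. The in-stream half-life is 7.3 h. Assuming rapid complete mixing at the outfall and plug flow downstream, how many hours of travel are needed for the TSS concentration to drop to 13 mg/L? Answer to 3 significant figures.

Conservation of mass: C = (688.0·23.00 + 52.90·223.0) / 740.9 = 27620/740.9 = 37.28 mg/L.
Half-life 7.3 h → k = ln 2 / 7.3 = 0.09495 h⁻¹ = 2.279 d⁻¹.
37.28·exp(−k·t) = 13 → t = ln(37.28/13)/k = 39940 s = 11.10 h.

11.1 h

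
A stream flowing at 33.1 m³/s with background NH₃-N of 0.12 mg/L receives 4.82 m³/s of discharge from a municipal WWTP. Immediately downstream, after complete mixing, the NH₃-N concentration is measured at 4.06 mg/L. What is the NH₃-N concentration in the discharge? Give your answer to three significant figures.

31.1 mg/L

Mass balance: 33.10·0.1200 + 4.820·Cₑ = 37.92·4.060
→ Cₑ = (37.92·4.060 − 33.10·0.1200) / 4.820 = 31.12 mg/L.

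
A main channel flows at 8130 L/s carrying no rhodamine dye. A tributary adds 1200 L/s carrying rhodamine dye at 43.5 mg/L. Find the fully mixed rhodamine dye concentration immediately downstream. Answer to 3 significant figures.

After mixing, C = (8130·0 + 1200·43.50) / 9330 = 52200/9330 = 5.595 mg/L.

5.59 mg/L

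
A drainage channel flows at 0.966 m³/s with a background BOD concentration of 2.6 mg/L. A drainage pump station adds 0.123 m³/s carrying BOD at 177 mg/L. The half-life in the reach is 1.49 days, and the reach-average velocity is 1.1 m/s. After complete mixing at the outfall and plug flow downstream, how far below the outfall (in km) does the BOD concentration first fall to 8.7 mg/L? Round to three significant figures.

Flow-weighted average: C = (0.9660·2.600 + 0.1230·177.0) / 1.089 = 24.28/1.089 = 22.30 mg/L.
Half-life 1.49 d → k = ln 2 / 1.49 = 0.4652 d⁻¹.
Set 22.30·exp(−k·t) = 8.7 → t = ln(22.30/8.7)/k = 174800 s = 48.56 h.
Distance = v·t = 1.1·174800 = 192300 m = 192.3 km.

192 km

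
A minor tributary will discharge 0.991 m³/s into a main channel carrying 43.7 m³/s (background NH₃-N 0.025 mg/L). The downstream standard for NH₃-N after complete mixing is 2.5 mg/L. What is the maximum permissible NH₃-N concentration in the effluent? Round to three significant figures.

At the limit, (Qr·Cr + Qe·Cₑ)/(Qr + Qe) = 2.5:
Cₑ = (44.69·2.5 − 43.70·0.02500) / 0.9910 = 111.6 mg/L.

112 mg/L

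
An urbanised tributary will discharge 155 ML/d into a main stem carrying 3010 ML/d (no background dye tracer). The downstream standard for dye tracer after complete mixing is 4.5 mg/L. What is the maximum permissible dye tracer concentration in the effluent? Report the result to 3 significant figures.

At the limit, (Qr·Cr + Qe·Cₑ)/(Qr + Qe) = 4.5:
Cₑ = (3165·4.5 − 3010·0) / 155.0 = 91.89 mg/L.

91.9 mg/L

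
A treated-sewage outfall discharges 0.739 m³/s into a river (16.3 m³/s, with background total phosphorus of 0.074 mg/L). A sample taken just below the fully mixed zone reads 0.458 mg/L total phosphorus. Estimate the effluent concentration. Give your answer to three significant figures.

Mass balance: 16.30·0.07400 + 0.7390·Cₑ = 17.04·0.4580
→ Cₑ = (17.04·0.4580 − 16.30·0.07400) / 0.7390 = 8.928 mg/L.

8.93 mg/L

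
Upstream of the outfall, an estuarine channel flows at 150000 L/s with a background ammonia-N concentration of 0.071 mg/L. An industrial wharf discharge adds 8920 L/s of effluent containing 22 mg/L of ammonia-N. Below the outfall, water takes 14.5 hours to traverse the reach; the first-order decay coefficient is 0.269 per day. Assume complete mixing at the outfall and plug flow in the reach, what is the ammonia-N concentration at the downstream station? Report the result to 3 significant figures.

Conservation of mass: C = (150000·0.07100 + 8920·22.00) / 158900 = 206900/158900 = 1.302 mg/L.
Applying C = C₀e^(−kt): 1.302 × 0.8500 = 1.107 mg/L.

1.11 mg/L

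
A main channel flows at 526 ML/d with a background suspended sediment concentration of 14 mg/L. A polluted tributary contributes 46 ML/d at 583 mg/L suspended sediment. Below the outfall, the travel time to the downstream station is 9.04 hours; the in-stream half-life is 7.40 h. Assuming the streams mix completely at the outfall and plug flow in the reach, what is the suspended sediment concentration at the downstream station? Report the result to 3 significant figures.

Mass balance: C = (526.0·14.00 + 46.00·583.0) / 572.0 = 34180/572.0 = 59.76 mg/L.
Half-life 7.40 h → k = ln 2 / 7.40 = 0.09367 h⁻¹ = 2.248 d⁻¹.
Applying C = C₀e^(−kt): 59.76 × 0.4288 = 25.62 mg/L.

25.6 mg/L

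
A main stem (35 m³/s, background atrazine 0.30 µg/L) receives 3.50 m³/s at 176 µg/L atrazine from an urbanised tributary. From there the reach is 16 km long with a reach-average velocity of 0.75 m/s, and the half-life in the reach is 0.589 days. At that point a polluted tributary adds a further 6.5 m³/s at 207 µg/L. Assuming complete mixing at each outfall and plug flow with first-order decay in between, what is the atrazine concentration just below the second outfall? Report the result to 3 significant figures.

40.3 µg/L

Conservation of mass: C = (35.00·0.3000 + 3.500·176.0) / 38.50 = 626.5/38.50 = 16.27 µg/L; combined flow 38.50 m³/s.
Travel time t = 16·1000 / 0.75 = 21330 s = 5.926 h.
Half-life 0.589 d → k = ln 2 / 0.589 = 1.177 d⁻¹.
First-order decay: C = 16.27·exp(−k·t) = 16.27·0.7478 = 12.17 µg/L.
At the second outfall, C = (38.50·12.17 + 6.500·207.0) / (38.50 + 6.500) = 40.31 µg/L.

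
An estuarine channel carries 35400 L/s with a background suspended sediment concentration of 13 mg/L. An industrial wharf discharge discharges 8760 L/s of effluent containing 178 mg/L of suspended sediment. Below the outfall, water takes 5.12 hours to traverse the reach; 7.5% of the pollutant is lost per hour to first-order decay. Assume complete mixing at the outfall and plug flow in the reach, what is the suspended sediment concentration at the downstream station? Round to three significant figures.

30.7 mg/L

Mass balance: C = (35400·13.00 + 8760·178.0) / 44160 = 2019000/44160 = 45.73 mg/L.
7.5%/h lost → k = −ln(1 − 0.075) = 0.07796 h⁻¹.
After decay, C = 45.73 × e^(−kt) = 45.73 × 0.6709 = 30.68 mg/L.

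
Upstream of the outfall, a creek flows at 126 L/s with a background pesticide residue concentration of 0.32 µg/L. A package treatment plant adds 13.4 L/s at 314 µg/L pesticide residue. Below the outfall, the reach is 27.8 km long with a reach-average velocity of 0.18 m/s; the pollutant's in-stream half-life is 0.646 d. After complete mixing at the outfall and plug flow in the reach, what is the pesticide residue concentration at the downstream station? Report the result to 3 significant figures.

After mixing, C = (126.0·0.3200 + 13.40·314.0) / 139.4 = 4248/139.4 = 30.47 µg/L.
Travel time t = 27.8·1000 / 0.18 = 154400 s = 42.90 h.
Half-life 0.646 d → k = ln 2 / 0.646 = 1.073 d⁻¹.
First-order decay: C = 30.47·exp(−k·t) = 30.47·0.1469 = 4.476 µg/L.

4.48 µg/L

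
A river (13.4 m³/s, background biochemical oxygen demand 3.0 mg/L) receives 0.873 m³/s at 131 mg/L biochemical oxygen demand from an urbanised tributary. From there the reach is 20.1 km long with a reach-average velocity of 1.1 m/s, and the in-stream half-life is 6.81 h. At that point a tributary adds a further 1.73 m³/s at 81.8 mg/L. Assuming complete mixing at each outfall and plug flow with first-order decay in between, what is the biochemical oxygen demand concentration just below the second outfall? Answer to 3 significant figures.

Mass balance: C = (13.40·3.000 + 0.8730·131.0) / 14.27 = 154.6/14.27 = 10.83 mg/L; combined flow 14.27 m³/s.
Travel time t = 20.1·1000 / 1.1 = 18270 s = 5.076 h.
Half-life 6.81 h → k = ln 2 / 6.81 = 0.1018 h⁻¹ = 2.443 d⁻¹.
First-order decay: C = 10.83·exp(−k·t) = 10.83·0.5965 = 6.460 mg/L.
At the second outfall, C = (14.27·6.460 + 1.730·81.80) / (14.27 + 1.730) = 14.60 mg/L.

14.6 mg/L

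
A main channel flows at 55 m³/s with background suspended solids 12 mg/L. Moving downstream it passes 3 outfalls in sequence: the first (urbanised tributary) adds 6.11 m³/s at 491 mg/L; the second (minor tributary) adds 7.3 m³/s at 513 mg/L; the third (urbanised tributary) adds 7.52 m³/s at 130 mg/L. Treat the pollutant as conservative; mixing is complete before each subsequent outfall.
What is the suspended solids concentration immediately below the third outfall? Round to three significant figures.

110 mg/L

Outfall 1: combined Q = 61.11 m³/s; C = (55.00·12.00 + 6.110·491.0)/61.11 = 59.89 mg/L.
Outfall 2: combined Q = 68.41 m³/s; C = (61.11·59.89 + 7.300·513.0)/68.41 = 108.2 mg/L.
Outfall 3: combined Q = 75.93 m³/s; C = (68.41·108.2 + 7.520·130.0)/75.93 = 110.4 mg/L.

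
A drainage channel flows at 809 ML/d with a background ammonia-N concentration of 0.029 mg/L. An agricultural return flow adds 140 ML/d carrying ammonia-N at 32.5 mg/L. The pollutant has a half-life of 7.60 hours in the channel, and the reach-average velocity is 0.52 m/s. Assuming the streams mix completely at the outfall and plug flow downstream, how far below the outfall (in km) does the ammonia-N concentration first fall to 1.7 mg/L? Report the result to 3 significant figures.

21.4 km

After mixing, C = (809.0·0.02900 + 140.0·32.50) / 949.0 = 4573/949.0 = 4.819 mg/L.
Half-life 7.60 h → k = ln 2 / 7.60 = 0.09120 h⁻¹ = 2.189 d⁻¹.
Set 4.819·exp(−k·t) = 1.7 → t = ln(4.819/1.7)/k = 41130 s = 11.42 h.
Distance = v·t = 0.52·41130 = 21390 m = 21.39 km.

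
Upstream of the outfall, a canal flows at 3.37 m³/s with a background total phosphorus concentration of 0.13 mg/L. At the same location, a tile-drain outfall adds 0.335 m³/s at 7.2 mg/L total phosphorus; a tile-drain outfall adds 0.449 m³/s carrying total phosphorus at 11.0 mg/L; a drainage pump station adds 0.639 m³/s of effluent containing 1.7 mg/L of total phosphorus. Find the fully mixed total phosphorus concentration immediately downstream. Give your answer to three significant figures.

1.85 mg/L

Conservation of mass: C = (3.370·0.1300 + 0.3350·7.200 + 0.4490·11.00 + 0.6390·1.700) / 4.793 = 8.875/4.793 = 1.852 mg/L.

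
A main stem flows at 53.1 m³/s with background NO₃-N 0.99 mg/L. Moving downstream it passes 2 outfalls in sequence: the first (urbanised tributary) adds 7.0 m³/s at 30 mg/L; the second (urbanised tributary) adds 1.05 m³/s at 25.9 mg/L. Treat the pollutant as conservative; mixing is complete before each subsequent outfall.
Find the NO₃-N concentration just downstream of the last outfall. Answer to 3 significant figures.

After outfall 1: Q = 53.10 + 7.000 = 60.10 m³/s; C = (53.10·0.9900 + 7.000·30.00)/60.10 = 4.369 mg/L.
After outfall 2: Q = 60.10 + 1.050 = 61.15 m³/s; C = (60.10·4.369 + 1.050·25.90)/61.15 = 4.739 mg/L.

4.74 mg/L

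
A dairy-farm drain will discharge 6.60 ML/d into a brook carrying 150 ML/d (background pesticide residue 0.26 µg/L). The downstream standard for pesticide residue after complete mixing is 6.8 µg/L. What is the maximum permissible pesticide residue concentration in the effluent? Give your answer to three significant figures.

155 µg/L

At the limit, (Qr·Cr + Qe·Cₑ)/(Qr + Qe) = 6.8:
Cₑ = (156.6·6.8 − 150.0·0.2600) / 6.600 = 155.4 µg/L.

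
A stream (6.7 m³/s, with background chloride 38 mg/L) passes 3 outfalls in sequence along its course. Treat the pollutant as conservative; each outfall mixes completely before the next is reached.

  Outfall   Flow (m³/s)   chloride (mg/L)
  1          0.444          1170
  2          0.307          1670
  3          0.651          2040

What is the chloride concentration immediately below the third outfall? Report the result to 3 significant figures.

After outfall 1: Q = 6.700 + 0.4440 = 7.144 m³/s; C = (6.700·38.00 + 0.4440·1170)/7.144 = 108.4 mg/L.
After outfall 2: Q = 7.144 + 0.3070 = 7.451 m³/s; C = (7.144·108.4 + 0.3070·1670)/7.451 = 172.7 mg/L.
After outfall 3: Q = 7.451 + 0.6510 = 8.102 m³/s; C = (7.451·172.7 + 0.6510·2040)/8.102 = 322.7 mg/L.

323 mg/L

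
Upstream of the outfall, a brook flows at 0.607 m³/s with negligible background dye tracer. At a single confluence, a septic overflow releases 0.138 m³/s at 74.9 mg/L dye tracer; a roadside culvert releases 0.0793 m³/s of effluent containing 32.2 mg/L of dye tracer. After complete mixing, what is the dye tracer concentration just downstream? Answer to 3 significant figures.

15.6 mg/L

Mixed concentration C = ΣQC/ΣQ = (0.6070·0 + 0.1380·74.90 + 0.07930·32.20) / 0.8243 = 12.89/0.8243 = 15.64 mg/L.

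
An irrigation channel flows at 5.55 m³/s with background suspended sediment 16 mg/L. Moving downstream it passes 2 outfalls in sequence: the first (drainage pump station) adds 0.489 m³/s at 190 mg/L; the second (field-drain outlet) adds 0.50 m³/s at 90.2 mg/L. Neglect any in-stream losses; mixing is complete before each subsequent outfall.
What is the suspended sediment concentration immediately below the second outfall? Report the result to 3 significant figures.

Outfall 1: combined Q = 6.039 m³/s; C = (5.550·16.00 + 0.4890·190.0)/6.039 = 30.09 mg/L.
Outfall 2: combined Q = 6.539 m³/s; C = (6.039·30.09 + 0.5000·90.20)/6.539 = 34.69 mg/L.

34.7 mg/L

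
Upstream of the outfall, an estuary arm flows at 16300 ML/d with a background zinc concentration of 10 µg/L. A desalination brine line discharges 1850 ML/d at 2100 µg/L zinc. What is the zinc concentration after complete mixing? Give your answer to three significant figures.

223 µg/L

Mass balance: C = (16300·10.00 + 1850·2100) / 18150 = 4048000/18150 = 223.0 µg/L.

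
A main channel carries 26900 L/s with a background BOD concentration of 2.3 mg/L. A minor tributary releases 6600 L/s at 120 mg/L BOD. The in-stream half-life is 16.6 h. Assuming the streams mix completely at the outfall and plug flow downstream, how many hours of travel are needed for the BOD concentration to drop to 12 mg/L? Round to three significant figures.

18.0 h

Flow-weighted average: C = (26900·2.300 + 6600·120.0) / 33500 = 853900/33500 = 25.49 mg/L.
Half-life 16.6 h → k = ln 2 / 16.6 = 0.04176 h⁻¹ = 1.002 d⁻¹.
25.49·exp(−k·t) = 12 → t = ln(25.49/12)/k = 64950 s = 18.04 h.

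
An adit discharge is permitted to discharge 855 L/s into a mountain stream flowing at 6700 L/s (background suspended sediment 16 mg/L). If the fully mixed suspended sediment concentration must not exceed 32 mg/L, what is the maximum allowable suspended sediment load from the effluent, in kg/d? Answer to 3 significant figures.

11600 kg/d

Mass balance at the limit: 6700·16.00 + 855.0·Cₑ = 7555·32 → Cₑ = 157.4 mg/L.
855.0 L/s = 0.8550 m³/s. Load = 0.8550 m³/s × 157.4 g/m³ × 86 400 s/d = 11630 kg/d.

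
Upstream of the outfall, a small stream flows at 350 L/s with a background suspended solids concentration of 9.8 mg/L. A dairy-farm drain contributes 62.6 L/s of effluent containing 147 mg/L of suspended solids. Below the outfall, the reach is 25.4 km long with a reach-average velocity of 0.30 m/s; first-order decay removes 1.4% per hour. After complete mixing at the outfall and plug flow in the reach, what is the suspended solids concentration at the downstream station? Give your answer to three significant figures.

22.0 mg/L

Flow-weighted average: C = (350.0·9.800 + 62.60·147.0) / 412.6 = 12630/412.6 = 30.62 mg/L.
Travel time t = 25.4·1000 / 0.30 = 84670 s = 23.52 h.
1.4%/h lost → k = −ln(1 − 0.014) = 0.01410 h⁻¹.
Decay over the reach: 30.62·exp(−kt) = 30.62·0.7178 = 21.98 mg/L.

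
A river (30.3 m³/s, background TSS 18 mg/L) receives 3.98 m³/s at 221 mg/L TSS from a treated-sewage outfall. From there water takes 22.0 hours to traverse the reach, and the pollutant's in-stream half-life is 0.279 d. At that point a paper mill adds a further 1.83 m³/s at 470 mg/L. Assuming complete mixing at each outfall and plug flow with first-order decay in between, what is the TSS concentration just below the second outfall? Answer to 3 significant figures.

27.9 mg/L

Conservation of mass: C = (30.30·18.00 + 3.980·221.0) / 34.28 = 1425/34.28 = 41.57 mg/L; combined flow 34.28 m³/s.
Half-life 0.279 d → k = ln 2 / 0.279 = 2.484 d⁻¹.
Decay over the reach: 41.57·exp(−kt) = 41.57·0.1026 = 4.263 mg/L.
At the second outfall, C = (34.28·4.263 + 1.830·470.0) / (34.28 + 1.830) = 27.87 mg/L.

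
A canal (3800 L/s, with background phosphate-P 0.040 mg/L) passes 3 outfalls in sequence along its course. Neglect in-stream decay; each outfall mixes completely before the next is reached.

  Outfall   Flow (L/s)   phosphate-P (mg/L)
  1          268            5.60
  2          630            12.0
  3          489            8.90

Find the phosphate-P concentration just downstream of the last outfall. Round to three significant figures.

After outfall 1: Q = 3800 + 268.0 = 4068 L/s; C = (3800·0.04000 + 268.0·5.600)/4068 = 0.4063 mg/L.
After outfall 2: Q = 4068 + 630.0 = 4698 L/s; C = (4068·0.4063 + 630.0·12.00)/4698 = 1.961 mg/L.
After outfall 3: Q = 4698 + 489.0 = 5187 L/s; C = (4698·1.961 + 489.0·8.900)/5187 = 2.615 mg/L.

2.62 mg/L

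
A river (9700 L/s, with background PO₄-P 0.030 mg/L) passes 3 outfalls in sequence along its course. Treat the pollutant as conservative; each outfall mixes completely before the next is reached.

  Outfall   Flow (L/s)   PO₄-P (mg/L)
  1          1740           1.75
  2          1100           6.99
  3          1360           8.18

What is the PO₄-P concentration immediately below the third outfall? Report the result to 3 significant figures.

1.59 mg/L

After outfall 1: Q = 9700 + 1740 = 11440 L/s; C = (9700·0.03000 + 1740·1.750)/11440 = 0.2916 mg/L.
After outfall 2: Q = 11440 + 1100 = 12540 L/s; C = (11440·0.2916 + 1100·6.990)/12540 = 0.8792 mg/L.
After outfall 3: Q = 12540 + 1360 = 13900 L/s; C = (12540·0.8792 + 1360·8.180)/13900 = 1.594 mg/L.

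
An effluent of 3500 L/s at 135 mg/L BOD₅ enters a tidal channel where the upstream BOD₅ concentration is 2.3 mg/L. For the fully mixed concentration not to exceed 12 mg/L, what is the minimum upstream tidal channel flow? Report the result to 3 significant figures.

44400 L/s

Set C_mix = 12: (Q·2.300 + 3500·135.0) / (Q + 3500) = 12
→ Q = 3500·(135.0 − 12)/(12 − 2.300) = 44380 L/s.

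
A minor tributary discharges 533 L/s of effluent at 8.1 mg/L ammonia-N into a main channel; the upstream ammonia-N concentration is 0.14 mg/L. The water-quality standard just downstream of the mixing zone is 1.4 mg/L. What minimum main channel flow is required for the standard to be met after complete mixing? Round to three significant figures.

2830 L/s

Set C_mix = 1.4: (Q·0.1400 + 533.0·8.100) / (Q + 533.0) = 1.4
→ Q = 533.0·(8.100 − 1.4)/(1.4 − 0.1400) = 2834 L/s.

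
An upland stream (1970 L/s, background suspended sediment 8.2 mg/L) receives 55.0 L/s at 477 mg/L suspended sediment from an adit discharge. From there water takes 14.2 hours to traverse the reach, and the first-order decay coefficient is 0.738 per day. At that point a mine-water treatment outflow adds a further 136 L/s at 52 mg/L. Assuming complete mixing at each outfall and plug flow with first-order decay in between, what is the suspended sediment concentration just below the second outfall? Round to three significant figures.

15.9 mg/L

Mixed concentration C = ΣQC/ΣQ = (1970·8.200 + 55.00·477.0) / 2025 = 42390/2025 = 20.93 mg/L; combined flow 2025 L/s.
Applying C = C₀e^(−kt): 20.93 × 0.6462 = 13.53 mg/L.
At the second outfall, C = (2025·13.53 + 136.0·52.00) / (2025 + 136.0) = 15.95 mg/L.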